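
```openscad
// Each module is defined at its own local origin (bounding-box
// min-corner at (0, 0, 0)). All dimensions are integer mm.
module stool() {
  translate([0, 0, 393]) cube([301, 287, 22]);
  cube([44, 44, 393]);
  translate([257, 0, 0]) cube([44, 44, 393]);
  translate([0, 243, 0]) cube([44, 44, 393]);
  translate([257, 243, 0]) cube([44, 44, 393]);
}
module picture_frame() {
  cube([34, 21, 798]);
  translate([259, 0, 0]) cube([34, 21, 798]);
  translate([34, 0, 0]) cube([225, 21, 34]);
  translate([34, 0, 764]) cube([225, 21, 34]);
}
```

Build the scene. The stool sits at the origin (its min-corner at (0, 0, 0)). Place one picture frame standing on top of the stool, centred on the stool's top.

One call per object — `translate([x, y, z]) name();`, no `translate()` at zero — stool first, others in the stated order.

stool();
translate([4, 133, 415]) picture_frame();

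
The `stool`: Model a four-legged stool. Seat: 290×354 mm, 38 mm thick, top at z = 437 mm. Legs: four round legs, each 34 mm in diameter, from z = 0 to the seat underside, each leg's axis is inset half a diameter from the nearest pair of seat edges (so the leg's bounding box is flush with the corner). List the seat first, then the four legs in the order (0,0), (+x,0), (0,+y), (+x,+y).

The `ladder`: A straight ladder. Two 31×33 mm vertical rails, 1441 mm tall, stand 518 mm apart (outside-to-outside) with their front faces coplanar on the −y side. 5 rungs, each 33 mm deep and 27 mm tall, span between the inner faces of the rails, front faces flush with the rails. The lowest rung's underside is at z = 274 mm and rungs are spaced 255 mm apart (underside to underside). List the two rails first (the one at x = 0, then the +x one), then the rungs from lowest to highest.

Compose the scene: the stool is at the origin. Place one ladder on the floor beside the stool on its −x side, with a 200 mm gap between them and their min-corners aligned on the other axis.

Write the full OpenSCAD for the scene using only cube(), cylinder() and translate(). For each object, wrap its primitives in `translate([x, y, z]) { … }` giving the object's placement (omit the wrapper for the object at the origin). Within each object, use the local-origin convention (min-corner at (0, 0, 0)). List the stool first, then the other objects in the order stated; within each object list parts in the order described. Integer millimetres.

translate([0, 0, 399]) cube([290, 354, 38]);
translate([17, 17, 0]) cylinder(h = 399, r = 17);
translate([273, 17, 0]) cylinder(h = 399, r = 17);
translate([17, 337, 0]) cylinder(h = 399, r = 17);
translate([273, 337, 0]) cylinder(h = 399, r = 17);
translate([-718, 0, 0]) {
  cube([31, 33, 1441]);
  translate([487, 0, 0]) cube([31, 33, 1441]);
  translate([31, 0, 274]) cube([456, 33, 27]);
  translate([31, 0, 529]) cube([456, 33, 27]);
  translate([31, 0, 784]) cube([456, 33, 27]);
  translate([31, 0, 1039]) cube([456, 33, 27]);
  translate([31, 0, 1294]) cube([456, 33, 27]);
}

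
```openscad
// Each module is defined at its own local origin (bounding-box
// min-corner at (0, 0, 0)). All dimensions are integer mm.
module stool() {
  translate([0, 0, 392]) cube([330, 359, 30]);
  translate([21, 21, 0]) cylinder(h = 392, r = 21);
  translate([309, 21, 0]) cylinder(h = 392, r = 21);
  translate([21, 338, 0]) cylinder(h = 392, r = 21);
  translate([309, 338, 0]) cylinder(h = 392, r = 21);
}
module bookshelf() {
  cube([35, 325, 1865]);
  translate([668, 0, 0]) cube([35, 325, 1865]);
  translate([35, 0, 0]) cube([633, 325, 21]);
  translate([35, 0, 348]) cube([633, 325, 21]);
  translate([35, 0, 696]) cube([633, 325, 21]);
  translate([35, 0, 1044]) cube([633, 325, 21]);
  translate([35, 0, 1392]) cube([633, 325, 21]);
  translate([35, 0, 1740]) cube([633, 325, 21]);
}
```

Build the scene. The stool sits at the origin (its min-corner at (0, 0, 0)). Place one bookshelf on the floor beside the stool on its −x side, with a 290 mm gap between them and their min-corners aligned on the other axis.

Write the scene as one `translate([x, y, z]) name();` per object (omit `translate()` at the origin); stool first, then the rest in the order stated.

stool();
translate([-993, 0, 0]) bookshelf();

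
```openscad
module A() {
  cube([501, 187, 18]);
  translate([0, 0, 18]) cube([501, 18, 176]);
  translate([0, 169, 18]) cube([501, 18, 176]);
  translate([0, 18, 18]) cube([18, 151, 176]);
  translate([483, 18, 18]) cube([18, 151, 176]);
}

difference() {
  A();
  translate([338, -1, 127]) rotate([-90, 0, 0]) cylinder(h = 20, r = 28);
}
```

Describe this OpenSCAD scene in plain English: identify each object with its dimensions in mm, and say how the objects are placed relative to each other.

A is an open-topped rectangular box: outside dimensions 501×187×194 mm, with a uniform wall and base thickness of 18 mm. The base is a full 501×187 slab on the floor; four walls sit on top of the base. The front and back walls (the −y and +y sides) span the full width; the two side walls fit between them.

The open box has a circular hole of radius 28 mm through its front wall, centred at (x = 338, z = 127).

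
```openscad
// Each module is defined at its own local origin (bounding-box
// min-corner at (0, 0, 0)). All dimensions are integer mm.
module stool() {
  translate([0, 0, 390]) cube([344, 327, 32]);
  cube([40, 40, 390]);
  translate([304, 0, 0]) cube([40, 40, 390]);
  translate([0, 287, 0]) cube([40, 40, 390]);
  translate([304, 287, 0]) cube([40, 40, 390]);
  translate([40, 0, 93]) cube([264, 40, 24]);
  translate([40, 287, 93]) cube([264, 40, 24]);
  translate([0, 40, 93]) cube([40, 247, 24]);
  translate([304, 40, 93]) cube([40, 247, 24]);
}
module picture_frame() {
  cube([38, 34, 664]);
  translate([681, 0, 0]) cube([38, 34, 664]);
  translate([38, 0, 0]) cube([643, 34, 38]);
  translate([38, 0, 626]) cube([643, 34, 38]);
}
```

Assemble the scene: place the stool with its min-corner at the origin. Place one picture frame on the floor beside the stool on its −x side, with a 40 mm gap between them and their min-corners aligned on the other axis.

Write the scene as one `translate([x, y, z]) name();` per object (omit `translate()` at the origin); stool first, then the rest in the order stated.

stool();
translate([-759, 0, 0]) picture_frame();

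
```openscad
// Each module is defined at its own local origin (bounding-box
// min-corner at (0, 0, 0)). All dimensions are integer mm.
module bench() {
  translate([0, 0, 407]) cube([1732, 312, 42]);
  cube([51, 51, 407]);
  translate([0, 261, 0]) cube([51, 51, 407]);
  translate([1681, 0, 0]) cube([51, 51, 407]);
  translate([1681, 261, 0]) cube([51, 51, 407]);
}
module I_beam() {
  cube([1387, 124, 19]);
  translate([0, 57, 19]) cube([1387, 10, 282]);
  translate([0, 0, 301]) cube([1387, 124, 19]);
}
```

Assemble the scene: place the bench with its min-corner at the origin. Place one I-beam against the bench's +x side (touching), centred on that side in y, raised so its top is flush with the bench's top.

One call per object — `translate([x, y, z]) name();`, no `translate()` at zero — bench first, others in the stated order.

bench();
translate([1732, 94, 129]) I_beam();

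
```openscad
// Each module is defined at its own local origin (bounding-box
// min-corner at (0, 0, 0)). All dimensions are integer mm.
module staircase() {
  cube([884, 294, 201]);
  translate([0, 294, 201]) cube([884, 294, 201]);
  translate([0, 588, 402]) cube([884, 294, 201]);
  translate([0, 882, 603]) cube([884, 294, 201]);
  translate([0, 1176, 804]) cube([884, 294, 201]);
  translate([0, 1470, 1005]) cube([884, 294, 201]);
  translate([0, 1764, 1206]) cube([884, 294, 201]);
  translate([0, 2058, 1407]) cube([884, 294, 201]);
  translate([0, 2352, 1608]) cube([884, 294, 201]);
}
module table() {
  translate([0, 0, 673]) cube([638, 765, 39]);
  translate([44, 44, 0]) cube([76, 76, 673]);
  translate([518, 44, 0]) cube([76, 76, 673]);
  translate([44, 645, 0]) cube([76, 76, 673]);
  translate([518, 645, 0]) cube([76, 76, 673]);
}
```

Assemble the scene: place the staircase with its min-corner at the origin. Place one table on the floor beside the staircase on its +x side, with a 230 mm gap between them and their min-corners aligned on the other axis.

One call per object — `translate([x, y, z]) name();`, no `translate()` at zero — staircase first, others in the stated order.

staircase();
translate([1114, 0, 0]) table();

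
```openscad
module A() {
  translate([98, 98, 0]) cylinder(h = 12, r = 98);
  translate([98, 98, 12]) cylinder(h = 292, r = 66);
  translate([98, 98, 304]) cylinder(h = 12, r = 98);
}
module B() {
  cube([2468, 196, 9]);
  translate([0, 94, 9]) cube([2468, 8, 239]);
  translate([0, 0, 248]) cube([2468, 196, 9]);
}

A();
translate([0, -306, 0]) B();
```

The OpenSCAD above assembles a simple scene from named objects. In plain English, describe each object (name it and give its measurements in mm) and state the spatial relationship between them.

A is a spool: two coaxial disc flanges of radius 98 mm and thickness 12 mm, joined by a core cylinder of radius 66 mm and height 292 mm. The lower flange rests on z = 0 and the three cylinders share a vertical axis.

B is an I-beam lying along x, 2468 mm long. Overall section height 257 mm. Two flanges 196 mm wide (y) and 9 mm thick, one on the floor and one at the top; a web 8 mm thick runs between them, centred on the flange width.

The I-beam is on the floor beside the spool on its −y side.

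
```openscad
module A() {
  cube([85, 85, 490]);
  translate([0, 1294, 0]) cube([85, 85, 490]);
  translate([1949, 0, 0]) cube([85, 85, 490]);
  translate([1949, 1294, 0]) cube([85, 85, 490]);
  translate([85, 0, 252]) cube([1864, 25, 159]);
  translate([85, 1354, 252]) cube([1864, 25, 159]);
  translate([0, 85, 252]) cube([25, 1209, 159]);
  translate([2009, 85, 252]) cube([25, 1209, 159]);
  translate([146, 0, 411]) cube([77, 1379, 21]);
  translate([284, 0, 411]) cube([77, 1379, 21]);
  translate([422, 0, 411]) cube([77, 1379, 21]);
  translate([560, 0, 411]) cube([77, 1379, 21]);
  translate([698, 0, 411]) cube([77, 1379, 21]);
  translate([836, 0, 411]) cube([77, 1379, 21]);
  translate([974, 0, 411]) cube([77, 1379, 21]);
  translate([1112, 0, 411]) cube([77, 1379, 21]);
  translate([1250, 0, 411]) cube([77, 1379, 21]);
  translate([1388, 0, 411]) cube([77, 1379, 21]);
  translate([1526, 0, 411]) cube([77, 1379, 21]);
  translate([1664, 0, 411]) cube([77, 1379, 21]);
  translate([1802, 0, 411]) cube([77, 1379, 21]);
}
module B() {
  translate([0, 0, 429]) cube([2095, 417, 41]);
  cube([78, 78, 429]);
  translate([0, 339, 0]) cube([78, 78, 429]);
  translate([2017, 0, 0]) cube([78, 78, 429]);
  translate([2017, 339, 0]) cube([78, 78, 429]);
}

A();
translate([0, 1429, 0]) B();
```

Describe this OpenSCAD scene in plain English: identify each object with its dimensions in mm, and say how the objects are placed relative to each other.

A is a bed frame 2034 mm long (x) by 1379 mm wide (y). Four 85×85 mm corner posts, 490 mm tall, at the corners of the footprint. Four rails of 25 mm thickness and 159 mm height run between adjacent posts with their undersides at z = 252 mm, their outer faces flush with the outside of the frame (the two x-running rails run between the posts' inner faces; the two y-running rails run between the posts' inner faces). 13 slats, each 77 mm wide (x) and 21 mm thick, lie across the top of the two x-running rails, running the full 1379 mm width of the frame in y; the slats are evenly spaced along x between the inner faces of the end posts with equal gaps (rounded down to the nearest mm) at the −x end and between each pair — any rounding remainder accumulates at the +x end.

B is a long wooden bench with a 2095 mm (x) × 417 mm (y) seat, 41 mm thick, its top surface 470 mm above the floor. Four 78 mm square legs at the seat corners, flush with the edges, run from z = 0 to the seat underside.

The bench is on the floor beside the bed frame on its +y side.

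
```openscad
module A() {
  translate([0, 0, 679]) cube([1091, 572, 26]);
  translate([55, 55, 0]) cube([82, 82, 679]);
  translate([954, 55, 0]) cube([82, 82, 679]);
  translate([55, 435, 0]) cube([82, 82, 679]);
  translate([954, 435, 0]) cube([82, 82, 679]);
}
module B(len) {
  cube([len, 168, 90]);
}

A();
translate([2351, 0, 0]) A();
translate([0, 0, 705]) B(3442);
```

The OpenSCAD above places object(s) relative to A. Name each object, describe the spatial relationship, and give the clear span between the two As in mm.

Second table starts at x = 2351; first ends at x = 1091; clear span = 2351 − 1091 = 1260 mm.

A is a table. B is a beam. A beam spans the tops of two tables. The clear span between the two tables is 1260 mm.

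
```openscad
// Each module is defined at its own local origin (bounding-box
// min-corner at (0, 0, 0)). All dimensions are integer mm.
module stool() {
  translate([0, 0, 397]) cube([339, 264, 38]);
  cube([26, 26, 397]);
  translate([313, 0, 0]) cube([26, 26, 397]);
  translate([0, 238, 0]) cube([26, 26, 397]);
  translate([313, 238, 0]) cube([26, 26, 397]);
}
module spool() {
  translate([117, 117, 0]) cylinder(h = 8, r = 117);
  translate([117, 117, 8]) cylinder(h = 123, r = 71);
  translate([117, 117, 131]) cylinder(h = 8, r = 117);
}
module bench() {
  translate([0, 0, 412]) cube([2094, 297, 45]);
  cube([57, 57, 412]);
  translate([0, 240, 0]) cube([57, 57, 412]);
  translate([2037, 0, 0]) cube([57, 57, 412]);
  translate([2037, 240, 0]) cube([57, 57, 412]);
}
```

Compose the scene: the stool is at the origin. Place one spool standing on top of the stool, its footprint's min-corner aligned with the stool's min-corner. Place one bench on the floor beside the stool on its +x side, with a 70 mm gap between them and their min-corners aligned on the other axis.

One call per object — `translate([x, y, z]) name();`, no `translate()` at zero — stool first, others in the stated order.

stool();
translate([0, 0, 435]) spool();
translate([409, 0, 0]) bench();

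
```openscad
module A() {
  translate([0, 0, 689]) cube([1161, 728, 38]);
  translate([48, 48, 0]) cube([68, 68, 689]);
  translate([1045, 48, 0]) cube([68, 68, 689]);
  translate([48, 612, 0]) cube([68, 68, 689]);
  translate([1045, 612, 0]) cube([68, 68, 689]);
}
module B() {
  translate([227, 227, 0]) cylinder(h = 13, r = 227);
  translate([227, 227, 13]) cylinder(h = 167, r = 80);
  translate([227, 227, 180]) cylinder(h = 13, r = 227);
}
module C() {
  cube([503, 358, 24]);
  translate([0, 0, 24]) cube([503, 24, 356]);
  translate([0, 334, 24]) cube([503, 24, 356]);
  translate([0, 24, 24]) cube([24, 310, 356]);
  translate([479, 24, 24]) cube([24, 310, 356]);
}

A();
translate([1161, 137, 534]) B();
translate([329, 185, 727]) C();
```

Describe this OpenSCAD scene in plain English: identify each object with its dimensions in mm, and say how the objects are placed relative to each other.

A is a table with a 1161×728 mm rectangular top, 38 mm thick, top surface at z = 727 mm, supported by four 68×68 mm square legs, each inset 48 mm from the nearest pair of top edges, running from the floor.

B is a spool: two coaxial disc flanges of radius 227 mm and thickness 13 mm, joined by a core cylinder of radius 80 mm and height 167 mm. The lower flange rests on z = 0 and the three cylinders share a vertical axis.

C is an open-topped rectangular box: outside dimensions 503×358×380 mm, with a uniform wall and base thickness of 24 mm. The base is a full 503×358 slab on the floor; four walls sit on top of the base. The front and back walls (the −y and +y sides) span the full width; the two side walls fit between them.

The spool is beside the table with their tops flush at z = 727. The open box is on top of the table, centred.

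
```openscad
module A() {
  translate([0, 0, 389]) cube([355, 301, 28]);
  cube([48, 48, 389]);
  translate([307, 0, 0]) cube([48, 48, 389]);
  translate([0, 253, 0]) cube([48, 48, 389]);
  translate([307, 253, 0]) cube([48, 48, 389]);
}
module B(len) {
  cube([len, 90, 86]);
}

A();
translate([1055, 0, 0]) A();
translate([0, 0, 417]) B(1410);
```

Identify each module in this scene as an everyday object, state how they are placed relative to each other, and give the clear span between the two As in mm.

Second stool starts at x = 1055; first ends at x = 355; clear span = 1055 − 355 = 700 mm.

A is a stool. B is a beam. A beam spans the tops of two stools. The clear span between the two stools is 700 mm.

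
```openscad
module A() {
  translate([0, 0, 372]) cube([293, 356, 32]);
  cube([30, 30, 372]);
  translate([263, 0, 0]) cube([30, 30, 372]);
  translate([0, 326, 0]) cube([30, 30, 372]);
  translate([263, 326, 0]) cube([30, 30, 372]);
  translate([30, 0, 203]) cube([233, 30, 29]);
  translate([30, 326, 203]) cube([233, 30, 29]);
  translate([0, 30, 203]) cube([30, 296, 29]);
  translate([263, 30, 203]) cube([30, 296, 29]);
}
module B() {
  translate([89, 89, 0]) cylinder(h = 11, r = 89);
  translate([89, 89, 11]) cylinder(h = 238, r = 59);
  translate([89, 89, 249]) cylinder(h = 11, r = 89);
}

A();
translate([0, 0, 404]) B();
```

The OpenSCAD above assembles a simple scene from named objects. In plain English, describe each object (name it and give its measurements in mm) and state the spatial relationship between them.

A is a simple wooden stool: a rectangular seat 293 mm (x) by 356 mm (y), 32 mm thick, top face at z = 404 mm, on four square legs, each 30×30 mm in cross-section. The legs rest on z = 0, each flush with a corner of the seat. Four stretchers, 30 mm wide and 29 mm tall, connect adjacent legs with their undersides at z = 203 mm, each running between the inner faces of the legs it joins and aligned with the legs' outer faces on the other axis.

B is a spool: two coaxial disc flanges of radius 89 mm and thickness 11 mm, joined by a core cylinder of radius 59 mm and height 238 mm. The lower flange rests on z = 0 and the three cylinders share a vertical axis.

The spool is on top of the stool.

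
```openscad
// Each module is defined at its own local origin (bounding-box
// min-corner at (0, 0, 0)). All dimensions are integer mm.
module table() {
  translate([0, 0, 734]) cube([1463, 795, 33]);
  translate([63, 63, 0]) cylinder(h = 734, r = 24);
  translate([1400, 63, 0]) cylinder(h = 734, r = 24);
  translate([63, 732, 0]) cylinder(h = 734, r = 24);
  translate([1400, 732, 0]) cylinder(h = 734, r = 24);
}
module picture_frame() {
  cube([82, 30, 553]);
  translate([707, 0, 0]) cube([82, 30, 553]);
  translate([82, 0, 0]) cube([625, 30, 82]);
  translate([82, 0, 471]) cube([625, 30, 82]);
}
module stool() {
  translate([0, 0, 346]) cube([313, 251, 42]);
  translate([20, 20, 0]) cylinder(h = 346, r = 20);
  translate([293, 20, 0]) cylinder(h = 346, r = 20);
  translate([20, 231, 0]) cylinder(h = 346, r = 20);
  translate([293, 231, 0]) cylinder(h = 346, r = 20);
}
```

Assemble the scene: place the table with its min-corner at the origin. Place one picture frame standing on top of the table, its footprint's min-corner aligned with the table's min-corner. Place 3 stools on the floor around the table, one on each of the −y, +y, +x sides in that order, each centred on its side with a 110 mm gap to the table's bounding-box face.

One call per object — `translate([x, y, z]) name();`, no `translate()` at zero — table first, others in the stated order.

table();
translate([0, 0, 767]) picture_frame();
translate([575, -361, 0]) stool();
translate([575, 905, 0]) stool();
translate([1573, 272, 0]) stool();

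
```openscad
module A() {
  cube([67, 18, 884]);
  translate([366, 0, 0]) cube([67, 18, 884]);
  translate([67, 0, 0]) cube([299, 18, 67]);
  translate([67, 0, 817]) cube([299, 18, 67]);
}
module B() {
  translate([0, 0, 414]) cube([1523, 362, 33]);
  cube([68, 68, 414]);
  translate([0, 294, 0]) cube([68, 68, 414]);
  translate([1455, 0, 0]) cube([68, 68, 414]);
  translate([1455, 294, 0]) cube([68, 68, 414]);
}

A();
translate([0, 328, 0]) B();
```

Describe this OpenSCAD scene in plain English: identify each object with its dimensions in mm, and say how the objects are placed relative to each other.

A is a rectangular picture frame lying in the x–z plane (depth along y). The opening is 299 mm wide (x) by 750 mm tall (z), surrounded by a border 67 mm wide on all four sides. The frame is 18 mm deep and is made of two full-height vertical stiles with two horizontal rails fitted between them.

B is a long wooden bench with a 1523 mm (x) × 362 mm (y) seat, 33 mm thick, its top surface 447 mm above the floor. Four 68 mm square legs at the seat corners, flush with the edges, run from z = 0 to the seat underside.

The bench is on the floor beside the picture frame on its +y side.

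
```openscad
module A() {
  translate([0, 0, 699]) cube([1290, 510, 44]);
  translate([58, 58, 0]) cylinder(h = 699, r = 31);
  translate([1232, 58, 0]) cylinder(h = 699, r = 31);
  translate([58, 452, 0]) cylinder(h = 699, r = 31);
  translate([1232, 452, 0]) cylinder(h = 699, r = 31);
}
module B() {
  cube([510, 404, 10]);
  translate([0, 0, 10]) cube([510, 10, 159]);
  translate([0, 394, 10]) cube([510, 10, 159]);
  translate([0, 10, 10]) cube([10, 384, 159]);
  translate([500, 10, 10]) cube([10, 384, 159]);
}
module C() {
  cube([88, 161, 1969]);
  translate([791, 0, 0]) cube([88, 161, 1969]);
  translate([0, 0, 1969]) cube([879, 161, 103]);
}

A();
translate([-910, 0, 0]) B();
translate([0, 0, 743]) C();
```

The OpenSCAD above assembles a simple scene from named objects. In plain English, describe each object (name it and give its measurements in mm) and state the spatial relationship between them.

A is a table with a 1290×510 mm rectangular top, 44 mm thick, top surface at z = 743 mm, supported by four round legs of 62 mm diameter, each leg's bounding box inset 27 mm from the nearest pair of top edges, running from the floor.

B is an open-topped rectangular box: outside dimensions 510×404×169 mm, with a uniform wall and base thickness of 10 mm. The base is a full 510×404 slab on the floor; four walls sit on top of the base. The front and back walls (the −y and +y sides) span the full width; the two side walls fit between them.

C is a door frame. The clear opening is 703 mm wide and 1969 mm high. Two 88 mm wide jambs, 161 mm deep, stand either side of the opening from the floor to the top of the opening. A 103 mm thick head sits across the top of both jambs, spanning the full outside width of the frame.

The open box is on the floor beside the table on its −x side. The door frame is on top of the table.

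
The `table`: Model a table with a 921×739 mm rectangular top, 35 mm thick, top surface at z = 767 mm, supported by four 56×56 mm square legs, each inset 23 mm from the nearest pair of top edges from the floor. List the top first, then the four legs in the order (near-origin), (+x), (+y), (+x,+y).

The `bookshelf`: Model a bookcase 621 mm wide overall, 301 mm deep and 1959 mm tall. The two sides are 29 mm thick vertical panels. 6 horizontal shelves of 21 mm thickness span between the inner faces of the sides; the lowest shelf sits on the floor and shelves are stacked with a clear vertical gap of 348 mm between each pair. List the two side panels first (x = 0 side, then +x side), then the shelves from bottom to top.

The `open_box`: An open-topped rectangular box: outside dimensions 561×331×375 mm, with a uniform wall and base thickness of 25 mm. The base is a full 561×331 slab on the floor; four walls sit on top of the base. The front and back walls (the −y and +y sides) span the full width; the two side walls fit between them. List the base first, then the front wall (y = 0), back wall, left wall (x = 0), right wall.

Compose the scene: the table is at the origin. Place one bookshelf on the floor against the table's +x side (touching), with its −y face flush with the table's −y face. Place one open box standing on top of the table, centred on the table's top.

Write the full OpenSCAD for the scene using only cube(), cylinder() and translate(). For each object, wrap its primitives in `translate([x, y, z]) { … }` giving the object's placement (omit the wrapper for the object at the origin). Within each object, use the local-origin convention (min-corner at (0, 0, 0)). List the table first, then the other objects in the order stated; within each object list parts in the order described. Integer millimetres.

translate([0, 0, 732]) cube([921, 739, 35]);
translate([23, 23, 0]) cube([56, 56, 732]);
translate([842, 23, 0]) cube([56, 56, 732]);
translate([23, 660, 0]) cube([56, 56, 732]);
translate([842, 660, 0]) cube([56, 56, 732]);
translate([921, 0, 0]) {
  cube([29, 301, 1959]);
  translate([592, 0, 0]) cube([29, 301, 1959]);
  translate([29, 0, 0]) cube([563, 301, 21]);
  translate([29, 0, 369]) cube([563, 301, 21]);
  translate([29, 0, 738]) cube([563, 301, 21]);
  translate([29, 0, 1107]) cube([563, 301, 21]);
  translate([29, 0, 1476]) cube([563, 301, 21]);
  translate([29, 0, 1845]) cube([563, 301, 21]);
}
translate([180, 204, 767]) {
  cube([561, 331, 25]);
  translate([0, 0, 25]) cube([561, 25, 350]);
  translate([0, 306, 25]) cube([561, 25, 350]);
  translate([0, 25, 25]) cube([25, 281, 350]);
  translate([536, 25, 25]) cube([25, 281, 350]);
}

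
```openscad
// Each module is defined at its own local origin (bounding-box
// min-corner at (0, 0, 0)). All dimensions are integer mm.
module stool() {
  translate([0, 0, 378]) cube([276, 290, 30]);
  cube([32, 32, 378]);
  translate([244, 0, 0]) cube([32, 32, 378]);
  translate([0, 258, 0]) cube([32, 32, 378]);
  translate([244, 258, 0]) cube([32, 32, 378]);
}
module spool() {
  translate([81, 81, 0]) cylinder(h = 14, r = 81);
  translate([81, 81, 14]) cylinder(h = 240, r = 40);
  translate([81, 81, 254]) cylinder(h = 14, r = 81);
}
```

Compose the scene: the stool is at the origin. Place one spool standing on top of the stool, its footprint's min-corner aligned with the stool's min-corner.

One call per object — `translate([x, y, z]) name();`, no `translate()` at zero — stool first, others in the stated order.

stool();
translate([0, 0, 408]) spool();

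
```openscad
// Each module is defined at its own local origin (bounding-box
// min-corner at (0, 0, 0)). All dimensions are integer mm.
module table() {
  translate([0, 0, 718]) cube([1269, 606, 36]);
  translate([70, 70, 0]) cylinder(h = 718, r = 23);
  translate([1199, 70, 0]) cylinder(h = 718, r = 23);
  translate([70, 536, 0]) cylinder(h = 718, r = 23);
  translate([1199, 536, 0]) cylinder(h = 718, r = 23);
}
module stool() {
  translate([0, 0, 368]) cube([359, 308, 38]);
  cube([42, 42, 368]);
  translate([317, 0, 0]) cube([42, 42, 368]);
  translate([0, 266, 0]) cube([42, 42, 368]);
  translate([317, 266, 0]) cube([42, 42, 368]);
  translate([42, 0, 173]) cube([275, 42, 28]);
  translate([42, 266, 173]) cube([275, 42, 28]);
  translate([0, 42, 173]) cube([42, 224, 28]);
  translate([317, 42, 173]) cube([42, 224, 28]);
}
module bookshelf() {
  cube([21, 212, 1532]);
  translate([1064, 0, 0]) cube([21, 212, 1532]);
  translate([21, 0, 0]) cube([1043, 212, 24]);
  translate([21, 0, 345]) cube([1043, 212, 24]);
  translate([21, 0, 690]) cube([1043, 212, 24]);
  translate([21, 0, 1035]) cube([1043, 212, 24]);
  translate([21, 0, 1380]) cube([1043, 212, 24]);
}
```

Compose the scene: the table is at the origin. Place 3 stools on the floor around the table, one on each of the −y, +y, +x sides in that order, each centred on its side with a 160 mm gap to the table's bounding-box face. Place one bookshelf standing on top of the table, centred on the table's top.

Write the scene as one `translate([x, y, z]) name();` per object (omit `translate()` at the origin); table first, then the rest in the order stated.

table();
translate([455, -468, 0]) stool();
translate([455, 766, 0]) stool();
translate([1429, 149, 0]) stool();
translate([92, 197, 754]) bookshelf();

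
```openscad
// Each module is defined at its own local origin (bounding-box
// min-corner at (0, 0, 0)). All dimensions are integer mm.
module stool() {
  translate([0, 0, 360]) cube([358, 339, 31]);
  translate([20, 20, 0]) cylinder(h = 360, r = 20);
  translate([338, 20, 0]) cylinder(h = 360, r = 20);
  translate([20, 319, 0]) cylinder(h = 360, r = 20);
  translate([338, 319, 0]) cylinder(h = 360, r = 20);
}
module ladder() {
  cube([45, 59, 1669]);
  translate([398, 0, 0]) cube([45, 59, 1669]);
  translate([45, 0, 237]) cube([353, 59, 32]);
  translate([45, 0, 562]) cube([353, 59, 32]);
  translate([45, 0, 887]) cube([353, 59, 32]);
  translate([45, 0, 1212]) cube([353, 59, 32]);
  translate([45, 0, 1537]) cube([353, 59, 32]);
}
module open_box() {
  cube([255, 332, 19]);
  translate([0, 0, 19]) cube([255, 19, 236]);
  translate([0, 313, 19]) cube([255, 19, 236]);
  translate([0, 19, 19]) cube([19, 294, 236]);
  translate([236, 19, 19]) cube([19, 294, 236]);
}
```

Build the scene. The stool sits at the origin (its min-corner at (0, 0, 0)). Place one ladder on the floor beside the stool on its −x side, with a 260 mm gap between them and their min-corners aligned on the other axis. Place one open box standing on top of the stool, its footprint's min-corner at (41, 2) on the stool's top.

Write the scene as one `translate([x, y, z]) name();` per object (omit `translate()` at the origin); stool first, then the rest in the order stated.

stool();
translate([-703, 0, 0]) ladder();
translate([41, 2, 391]) open_box();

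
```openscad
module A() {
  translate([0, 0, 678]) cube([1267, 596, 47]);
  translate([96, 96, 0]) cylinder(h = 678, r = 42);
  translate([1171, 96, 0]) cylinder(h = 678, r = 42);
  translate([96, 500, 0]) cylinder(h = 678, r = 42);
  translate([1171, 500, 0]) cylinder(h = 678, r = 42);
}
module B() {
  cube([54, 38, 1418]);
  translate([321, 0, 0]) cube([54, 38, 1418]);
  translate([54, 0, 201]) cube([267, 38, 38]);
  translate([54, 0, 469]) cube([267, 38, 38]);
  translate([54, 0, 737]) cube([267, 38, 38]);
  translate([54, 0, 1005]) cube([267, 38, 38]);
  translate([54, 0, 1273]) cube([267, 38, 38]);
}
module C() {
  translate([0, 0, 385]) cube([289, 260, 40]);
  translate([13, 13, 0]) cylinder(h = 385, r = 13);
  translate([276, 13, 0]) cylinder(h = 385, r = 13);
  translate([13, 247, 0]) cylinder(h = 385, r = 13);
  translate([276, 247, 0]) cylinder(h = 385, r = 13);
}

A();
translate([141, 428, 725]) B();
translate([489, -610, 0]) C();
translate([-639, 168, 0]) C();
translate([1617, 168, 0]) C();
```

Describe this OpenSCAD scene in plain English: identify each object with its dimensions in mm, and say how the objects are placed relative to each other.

A is a table: top 1267 mm (x) × 596 mm (y), 47 mm thick, upper face at z = 725 mm, on four round legs of 84 mm diameter, each leg's bounding box inset 54 mm from the nearest pair of top edges, running from z = 0 to the bottom of the top.

B is a wooden ladder with two side rails of 54×38 mm section and 1418 mm height, set 375 mm apart overall. Between them run 5 rectangular rungs (38 mm deep, 38 mm thick), front faces flush with the rails' −y face. The bottom of the first rung is 201 mm above the floor and each subsequent rung is 268 mm higher than the one below.

C is a four-legged stool. The seat is 289×260 mm, 40 mm thick, top at z = 425 mm. It stands on four round legs, each 26 mm in diameter, from z = 0 to the seat underside, each leg's axis is inset half a diameter from the nearest pair of seat edges (so the leg's bounding box is flush with the corner).

The ladder is on top of the table. Three stools sit around the table at the −y, −x, +x sides.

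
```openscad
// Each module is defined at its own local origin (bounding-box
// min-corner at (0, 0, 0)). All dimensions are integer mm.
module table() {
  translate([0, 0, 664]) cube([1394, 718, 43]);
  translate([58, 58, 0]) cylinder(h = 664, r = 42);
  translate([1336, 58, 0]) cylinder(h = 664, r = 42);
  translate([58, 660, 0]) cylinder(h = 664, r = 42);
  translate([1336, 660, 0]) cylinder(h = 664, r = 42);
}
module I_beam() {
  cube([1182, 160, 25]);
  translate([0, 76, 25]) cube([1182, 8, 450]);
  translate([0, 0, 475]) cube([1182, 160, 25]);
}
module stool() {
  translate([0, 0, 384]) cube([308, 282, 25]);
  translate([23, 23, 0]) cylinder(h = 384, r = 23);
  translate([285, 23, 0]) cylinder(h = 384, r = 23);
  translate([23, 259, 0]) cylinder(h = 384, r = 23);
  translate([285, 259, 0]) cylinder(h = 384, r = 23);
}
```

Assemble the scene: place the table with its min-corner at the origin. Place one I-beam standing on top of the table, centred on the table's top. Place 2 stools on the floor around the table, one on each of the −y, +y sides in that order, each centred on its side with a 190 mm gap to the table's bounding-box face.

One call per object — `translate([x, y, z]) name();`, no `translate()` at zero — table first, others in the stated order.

table();
translate([106, 279, 707]) I_beam();
translate([543, -472, 0]) stool();
translate([543, 908, 0]) stool();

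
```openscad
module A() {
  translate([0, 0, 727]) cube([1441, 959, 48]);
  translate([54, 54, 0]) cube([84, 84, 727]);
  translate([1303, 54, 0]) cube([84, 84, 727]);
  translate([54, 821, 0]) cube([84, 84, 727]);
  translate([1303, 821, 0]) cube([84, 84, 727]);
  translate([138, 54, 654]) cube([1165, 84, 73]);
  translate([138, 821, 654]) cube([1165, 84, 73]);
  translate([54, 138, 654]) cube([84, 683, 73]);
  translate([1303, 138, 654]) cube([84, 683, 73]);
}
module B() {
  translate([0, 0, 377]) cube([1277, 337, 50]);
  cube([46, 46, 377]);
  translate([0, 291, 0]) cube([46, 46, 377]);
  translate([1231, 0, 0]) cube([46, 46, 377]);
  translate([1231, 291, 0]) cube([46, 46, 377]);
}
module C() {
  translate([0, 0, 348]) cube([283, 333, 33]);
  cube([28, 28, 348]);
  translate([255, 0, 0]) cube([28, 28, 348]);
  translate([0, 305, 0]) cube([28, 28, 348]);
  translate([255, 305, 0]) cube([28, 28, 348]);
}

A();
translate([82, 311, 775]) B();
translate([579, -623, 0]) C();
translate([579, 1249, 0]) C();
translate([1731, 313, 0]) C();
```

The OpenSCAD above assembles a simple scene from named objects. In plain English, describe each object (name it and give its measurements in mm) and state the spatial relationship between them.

A is a table: top 1441 mm (x) × 959 mm (y), 48 mm thick, upper face at z = 775 mm, on four 84×84 mm square legs, each inset 54 mm from the nearest pair of top edges, running from z = 0 to the bottom of the top. Four apron rails, 84 mm thick and 73 mm tall, run between adjacent legs with their top edges flush with the underside of the top and their outer faces flush with the legs' outer faces.

B is a long wooden bench with a 1277 mm (x) × 337 mm (y) seat, 50 mm thick, its top surface 427 mm above the floor. Four 46 mm square legs at the seat corners, flush with the edges, run from z = 0 to the seat underside.

C is a four-legged stool. The seat is a 283×333×33 mm slab whose top surface is at z = 381 mm; four square legs, each 28×28 mm in cross-section, run from the floor (z = 0) to the underside of the seat, each flush with a corner of the seat.

The bench is on top of the table, centred. Three stools sit around the table at the −y, +y, +x sides.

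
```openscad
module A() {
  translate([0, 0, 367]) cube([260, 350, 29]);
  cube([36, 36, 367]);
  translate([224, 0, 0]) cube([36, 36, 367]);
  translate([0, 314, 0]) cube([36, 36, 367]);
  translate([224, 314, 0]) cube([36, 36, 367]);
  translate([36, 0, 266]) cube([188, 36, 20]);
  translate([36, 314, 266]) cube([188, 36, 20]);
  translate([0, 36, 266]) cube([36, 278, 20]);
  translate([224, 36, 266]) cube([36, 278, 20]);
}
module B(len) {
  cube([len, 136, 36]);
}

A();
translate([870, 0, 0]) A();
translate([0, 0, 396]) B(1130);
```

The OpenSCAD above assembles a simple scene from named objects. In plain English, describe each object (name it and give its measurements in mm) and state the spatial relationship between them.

A is a simple wooden stool: a rectangular seat 260 mm (x) by 350 mm (y), 29 mm thick, top face at z = 396 mm, on four square legs, each 36×36 mm in cross-section. The legs rest on z = 0, each flush with a corner of the seat. Four stretchers, 36 mm wide and 20 mm tall, connect adjacent legs with their undersides at z = 266 mm, each running between the inner faces of the legs it joins and aligned with the legs' outer faces on the other axis.

B is a rectangular beam 1130 mm long (x), 136 mm deep (y), 36 mm thick (z).

The beam spans the tops of two stools placed 610 mm apart, resting at z = 396 mm.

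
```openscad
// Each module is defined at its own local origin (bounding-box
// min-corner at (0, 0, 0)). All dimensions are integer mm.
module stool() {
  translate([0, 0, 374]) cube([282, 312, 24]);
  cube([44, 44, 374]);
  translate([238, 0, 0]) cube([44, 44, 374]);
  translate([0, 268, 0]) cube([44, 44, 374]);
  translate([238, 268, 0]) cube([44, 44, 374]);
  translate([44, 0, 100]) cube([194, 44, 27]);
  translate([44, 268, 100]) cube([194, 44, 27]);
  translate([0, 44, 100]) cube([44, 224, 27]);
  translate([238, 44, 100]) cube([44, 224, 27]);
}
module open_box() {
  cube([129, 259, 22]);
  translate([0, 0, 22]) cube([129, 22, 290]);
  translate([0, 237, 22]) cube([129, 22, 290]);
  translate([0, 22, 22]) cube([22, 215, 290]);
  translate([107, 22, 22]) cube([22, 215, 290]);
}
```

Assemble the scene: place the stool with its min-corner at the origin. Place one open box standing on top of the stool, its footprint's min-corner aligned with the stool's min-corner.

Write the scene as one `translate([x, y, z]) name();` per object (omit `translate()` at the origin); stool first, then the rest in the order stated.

stool();
translate([0, 0, 398]) open_box();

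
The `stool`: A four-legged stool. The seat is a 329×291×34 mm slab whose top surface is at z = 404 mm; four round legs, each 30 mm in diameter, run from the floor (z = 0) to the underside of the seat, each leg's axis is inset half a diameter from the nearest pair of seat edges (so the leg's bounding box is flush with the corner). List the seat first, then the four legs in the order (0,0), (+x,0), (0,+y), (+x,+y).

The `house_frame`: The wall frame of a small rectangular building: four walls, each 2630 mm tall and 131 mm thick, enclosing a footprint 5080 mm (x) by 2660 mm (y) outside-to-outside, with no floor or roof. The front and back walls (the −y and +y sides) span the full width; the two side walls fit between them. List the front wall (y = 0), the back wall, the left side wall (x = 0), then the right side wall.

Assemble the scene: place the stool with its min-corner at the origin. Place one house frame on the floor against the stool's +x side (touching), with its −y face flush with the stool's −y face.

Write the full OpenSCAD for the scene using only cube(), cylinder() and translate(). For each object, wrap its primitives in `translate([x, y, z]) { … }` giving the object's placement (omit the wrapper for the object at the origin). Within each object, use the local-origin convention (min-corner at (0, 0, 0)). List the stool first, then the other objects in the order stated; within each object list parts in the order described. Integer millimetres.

translate([0, 0, 370]) cube([329, 291, 34]);
translate([15, 15, 0]) cylinder(h = 370, r = 15);
translate([314, 15, 0]) cylinder(h = 370, r = 15);
translate([15, 276, 0]) cylinder(h = 370, r = 15);
translate([314, 276, 0]) cylinder(h = 370, r = 15);
translate([329, 0, 0]) {
  cube([5080, 131, 2630]);
  translate([0, 2529, 0]) cube([5080, 131, 2630]);
  translate([0, 131, 0]) cube([131, 2398, 2630]);
  translate([4949, 131, 0]) cube([131, 2398, 2630]);
}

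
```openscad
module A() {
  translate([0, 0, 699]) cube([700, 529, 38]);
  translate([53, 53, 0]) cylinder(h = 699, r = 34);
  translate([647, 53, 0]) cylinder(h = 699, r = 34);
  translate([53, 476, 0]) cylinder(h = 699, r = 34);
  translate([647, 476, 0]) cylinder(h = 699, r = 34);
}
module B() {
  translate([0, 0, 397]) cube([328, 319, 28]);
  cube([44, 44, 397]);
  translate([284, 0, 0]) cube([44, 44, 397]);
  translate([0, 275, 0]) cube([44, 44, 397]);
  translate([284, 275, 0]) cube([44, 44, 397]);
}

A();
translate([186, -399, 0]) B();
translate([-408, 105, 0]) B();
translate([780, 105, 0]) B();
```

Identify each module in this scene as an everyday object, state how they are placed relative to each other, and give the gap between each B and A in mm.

Each stool's nearest face is 80 mm from the table's bounding box.

A is a table. B is a stool. Three stools sit around the table at the −y, −x, +x sides. The gap between each stool and the table is 80 mm.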